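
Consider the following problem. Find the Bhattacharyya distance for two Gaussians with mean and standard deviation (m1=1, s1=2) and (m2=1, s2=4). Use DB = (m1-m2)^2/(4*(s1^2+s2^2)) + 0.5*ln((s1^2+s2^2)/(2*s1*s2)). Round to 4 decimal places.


Bhattacharyya distance between two Gaussians:
DB = (m1-m2)^2/(4*(s1^2+s2^2)) + (1/2)*ln((s1^2+s2^2)/(2*s1*s2)).
(m1-m2)^2 = (0)^2 = 0.
s1^2+s2^2 = 4 + 16 = 20.
term1 = 0/80 = 0.0.
term2 = 0.5*ln(20/16.0) = 0.111572.
DB = 0.0 + 0.111572 = 0.1116

0.1116


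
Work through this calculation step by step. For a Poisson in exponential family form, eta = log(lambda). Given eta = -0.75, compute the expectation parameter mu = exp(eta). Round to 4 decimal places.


Expectation parameter for Poisson exponential family:
mu = exp(eta).
eta = -0.75.
mu = exp(-0.75) = 0.4724

0.4724


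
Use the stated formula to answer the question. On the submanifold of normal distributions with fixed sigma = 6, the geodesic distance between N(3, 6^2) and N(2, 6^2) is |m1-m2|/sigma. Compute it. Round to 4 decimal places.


On the fixed-variance normal subfamily, geodesic distance = |m1-m2|/sigma.
|3 - 2| = 1.
sigma = 6.
d = 1/6 = 0.1667

0.1667


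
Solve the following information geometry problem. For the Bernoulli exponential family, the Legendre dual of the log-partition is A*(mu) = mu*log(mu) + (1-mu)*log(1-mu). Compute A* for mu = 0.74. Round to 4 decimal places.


Legendre transform for Bernoulli:
A*(mu) = mu*log(mu) + (1-mu)*log(1-mu).
mu = 0.74, 1-mu = 0.26.
mu*log(mu) = 0.74*log(0.74) = -0.222818.
(1-mu)*log(1-mu) = 0.26*log(0.26) = -0.350239.
A* = -0.222818 + -0.350239 = -0.5731

-0.5731


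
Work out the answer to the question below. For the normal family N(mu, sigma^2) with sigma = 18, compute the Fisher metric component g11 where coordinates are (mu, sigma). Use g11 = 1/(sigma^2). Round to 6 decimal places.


For the 2-parameter normal family, the Fisher metric has:
  g11 = 1/sigma^2, g22 = 2/sigma^2.
sigma = 18, sigma^2 = 324.
g11 = 0.003086

0.003086


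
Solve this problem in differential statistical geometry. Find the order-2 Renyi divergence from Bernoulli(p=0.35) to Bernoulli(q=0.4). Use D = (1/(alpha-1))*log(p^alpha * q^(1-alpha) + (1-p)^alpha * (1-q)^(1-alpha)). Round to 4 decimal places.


Renyi divergence of order alpha between Bernoulli distributions:
D = (1/(alpha-1))*log(p^alpha * q^(1-alpha) + (1-p)^alpha * (1-q)^(1-alpha)).
alpha = 2, p = 0.35, q = 0.4.
p^alpha * q^(1-alpha) = 0.35^2 * 0.4^-1 = 0.30625.
(1-p)^alpha * (1-q)^(1-alpha) = 0.65^2 * 0.6^-1 = 0.704167.
sum = 0.30625 + 0.704167 = 1.010417.
D = (1/1)*log(1.010417) = 0.0104

0.0104


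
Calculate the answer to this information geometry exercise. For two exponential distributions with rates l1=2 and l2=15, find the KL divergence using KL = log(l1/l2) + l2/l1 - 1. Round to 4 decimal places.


KL divergence for exponential family:
KL = log(l1/l2) + l2/l1 - 1.
log(2/15) = -2.014903.
15/2 = 7.5.
KL = -2.014903 + 7.5 - 1 = 4.4851

4.4851


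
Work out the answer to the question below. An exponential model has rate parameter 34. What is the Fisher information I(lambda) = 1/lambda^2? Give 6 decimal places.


Fisher information for exponential: I(lambda) = 1/lambda^2.
lambda = 34, lambda^2 = 1156.
I = 1/1156 = 0.000865

0.000865


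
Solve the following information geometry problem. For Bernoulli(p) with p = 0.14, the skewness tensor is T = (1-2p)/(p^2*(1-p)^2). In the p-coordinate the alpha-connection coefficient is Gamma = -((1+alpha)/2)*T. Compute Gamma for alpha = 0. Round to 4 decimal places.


Skewness (Amari-Chentsov) tensor: T = (1-2p)/(p^2*(1-p)^2).
p = 0.14, 1-2p = 0.72, p^2 = 0.0196, (1-p)^2 = 0.7396.
T = 0.72/(0.0196 * 0.7396) = 49.668326.
In the p-coordinate, Gamma^(alpha) = Gamma^(0) - (alpha/2)*T with Gamma^(0) = (1/2)*g'(p) = -T/2,
so Gamma^(alpha) = -((1+alpha)/2)*T.
alpha = 0, -(1+alpha)/2 = -0.5.
Gamma = -0.5 * 49.668326 = -24.8342

-24.8342


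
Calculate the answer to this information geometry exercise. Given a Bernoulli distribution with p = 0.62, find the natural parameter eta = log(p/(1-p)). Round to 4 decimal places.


Natural parameter for Bernoulli: eta = log(p/(1-p)).
p = 0.62, 1-p = 0.38.
p/(1-p) = 1.631579.
eta = log(1.631579) = 0.4895

0.4895


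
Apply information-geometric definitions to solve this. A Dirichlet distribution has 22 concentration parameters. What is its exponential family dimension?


Exponential family dimension calculation:
Dirichlet with 22 components has 22 natural parameters.

22


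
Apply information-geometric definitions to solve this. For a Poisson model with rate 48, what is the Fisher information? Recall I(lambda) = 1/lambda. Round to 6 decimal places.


Fisher information for Poisson: I(lambda) = 1/lambda.
lambda = 48.
I(lambda) = 1/48 = 0.020833

0.020833


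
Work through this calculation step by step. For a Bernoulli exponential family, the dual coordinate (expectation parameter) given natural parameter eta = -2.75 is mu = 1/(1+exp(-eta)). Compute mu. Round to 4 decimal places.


Dual coordinate (expectation parameter) for Bernoulli:
mu = 1/(1+exp(-eta)).
eta = -2.75.
exp(-eta) = exp(2.75) = 15.642632.
mu = 1/(1+15.642632) = 0.0601

0.0601


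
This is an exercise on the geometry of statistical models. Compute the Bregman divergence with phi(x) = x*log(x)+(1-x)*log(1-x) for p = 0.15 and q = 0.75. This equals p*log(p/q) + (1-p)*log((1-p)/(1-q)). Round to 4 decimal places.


Bregman divergence with negative entropy generator:
D = p*log(p/q) + (1-p)*log((1-p)/(1-q)).
p = 0.15, q = 0.75.
p*log(p/q) = 0.15*log(0.15/0.75) = -0.241416.
(1-p)*log((1-p)/(1-q)) = 0.85*log(0.85/0.25) = 1.040209.
D = -0.241416 + 1.040209 = 0.7988

0.7988


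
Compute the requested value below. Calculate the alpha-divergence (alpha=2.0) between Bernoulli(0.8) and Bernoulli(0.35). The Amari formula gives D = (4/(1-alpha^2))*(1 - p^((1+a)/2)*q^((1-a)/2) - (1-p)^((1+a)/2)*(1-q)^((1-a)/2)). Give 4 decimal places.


Amari alpha-divergence:
D = (4/(1-alpha^2))*(1 - p^((1+a)/2)*q^((1-a)/2) - (1-p)^((1+a)/2)*(1-q)^((1-a)/2)).
alpha = 2.0, p = 0.8, q = 0.35.
e1 = (1+alpha)/2 = 1.5, e2 = (1-alpha)/2 = -0.5.
t1 = p^e1 * q^e2 = 0.8^1.5 * 0.35^-0.5 = 1.209486.
t2 = (1-p)^e1 * (1-q)^e2 = 0.2^1.5 * 0.65^-0.5 = 0.11094.
4/(1-alpha^2) = -1.333333.
D = -1.333333*(1 - 1.209486 - 0.11094) = 0.4272

0.4272


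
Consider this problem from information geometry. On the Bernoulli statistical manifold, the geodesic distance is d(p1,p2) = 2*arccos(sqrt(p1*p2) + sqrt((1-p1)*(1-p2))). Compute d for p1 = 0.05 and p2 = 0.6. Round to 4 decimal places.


Geodesic distance on Bernoulli manifold:
d(p1,p2) = 2*arccos(sqrt(p1*p2) + sqrt((1-p1)*(1-p2))).
sqrt(p1*p2) = sqrt(0.05*0.6) = 0.173205.
sqrt((1-p1)*(1-p2)) = sqrt(0.95*0.4) = 0.616441.
arg = 0.173205 + 0.616441 = 0.789646.
d = 2*arccos(0.789646) = 1.3211

1.3211


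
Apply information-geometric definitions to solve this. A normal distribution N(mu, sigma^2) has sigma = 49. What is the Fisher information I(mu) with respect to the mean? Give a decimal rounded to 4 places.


The Fisher information for the mean of a normal distribution is I(mu) = 1/sigma^2.
sigma = 49, so sigma^2 = 2401.
I(mu) = 1/2401 = 0.0004

0.0004


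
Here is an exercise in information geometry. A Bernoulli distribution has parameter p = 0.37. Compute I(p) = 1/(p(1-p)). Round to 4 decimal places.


For Bernoulli(p), Fisher information is I(p) = 1/(p*(1-p)).
p = 0.37, 1-p = 0.63.
p*(1-p) = 0.2331.
I(p) = 1/0.2331 = 4.2900

4.2900


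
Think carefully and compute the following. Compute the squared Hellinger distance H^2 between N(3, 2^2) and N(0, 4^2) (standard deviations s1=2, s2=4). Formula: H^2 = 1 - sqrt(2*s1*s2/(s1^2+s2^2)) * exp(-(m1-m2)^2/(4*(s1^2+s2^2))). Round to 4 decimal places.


Squared Hellinger distance for Gaussians:
H^2 = 1 - sqrt(2*s1*s2/(s1^2+s2^2)) * exp(-(m1-m2)^2/(4*(s1^2+s2^2))).
s1^2 = 4, s2^2 = 16, s1^2+s2^2 = 20.
sqrt(2*2*4/(20)) = 0.894427.
(m1-m2)^2 = (3)^2 = 9.
exp(-9/(4*20)) = exp(-0.1125) = 0.893597.
H^2 = 1 - 0.894427*0.893597 = 0.2007

0.2007


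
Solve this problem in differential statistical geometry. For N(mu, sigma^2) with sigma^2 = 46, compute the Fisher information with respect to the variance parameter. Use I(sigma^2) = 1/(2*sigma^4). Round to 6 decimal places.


Fisher information for variance: I(sigma^2) = 1/(2*sigma^4).
sigma^2 = 46, so sigma^4 = 2116.
I = 1/(2*2116) = 1/4232 = 0.000236

0.000236


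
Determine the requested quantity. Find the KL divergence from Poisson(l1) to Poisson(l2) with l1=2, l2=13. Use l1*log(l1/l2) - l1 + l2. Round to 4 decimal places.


KL divergence for Poisson:
KL = l1*log(l1/l2) - l1 + l2.
l1 = 2, l2 = 13.
log(2/13) = -1.871802.
l1*log(l1/l2) = 2 * -1.871802 = -3.743604.
KL = -3.743604 - 2 + 13 = 7.2564

7.2564


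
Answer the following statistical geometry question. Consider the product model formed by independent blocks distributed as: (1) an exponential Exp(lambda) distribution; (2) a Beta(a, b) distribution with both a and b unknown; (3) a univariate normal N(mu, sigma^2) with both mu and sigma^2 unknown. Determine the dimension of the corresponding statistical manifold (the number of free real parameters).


The dimension of a statistical manifold equals the number of free
(independent) real parameters of the model. For a product of independent
blocks the parameter counts add.
- exponential (lambda): 1.
- Beta (a, b): 2.
- normal (mu, sigma^2): 2.
Total = 1 + 2 + 2 = 5.
Dimension = 5

5


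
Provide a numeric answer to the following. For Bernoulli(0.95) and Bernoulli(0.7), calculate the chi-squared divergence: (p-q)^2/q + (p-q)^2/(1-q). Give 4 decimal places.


Chi-squared divergence between Bernoulli distributions:
chi^2 = (p-q)^2/q + (p-q)^2/(1-q).
p = 0.95, q = 0.7, p-q = 0.25.
(p-q)^2 = 0.0625.
term1 = 0.0625/0.7 = 0.089286.
term2 = 0.0625/0.3 = 0.208333.
chi^2 = 0.089286 + 0.208333 = 0.2976

0.2976


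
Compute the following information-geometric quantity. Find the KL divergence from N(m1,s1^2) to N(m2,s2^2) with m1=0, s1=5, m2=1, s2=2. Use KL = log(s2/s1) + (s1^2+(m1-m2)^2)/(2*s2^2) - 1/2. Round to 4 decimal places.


KL divergence between normal distributions:
KL = log(s2/s1) + (s1^2 + (m1-m2)^2)/(2*s2^2) - 1/2.
log(2/5) = -0.916291.
(5^2 + (0-1)^2)/(2*2^2) = (25 + 1)/8 = 3.25.
KL = -0.916291 + 3.25 - 0.5 = 1.8337

1.8337


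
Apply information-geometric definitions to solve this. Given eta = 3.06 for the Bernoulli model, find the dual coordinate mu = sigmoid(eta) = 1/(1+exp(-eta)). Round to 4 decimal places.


Dual coordinate (expectation parameter) for Bernoulli:
mu = 1/(1+exp(-eta)).
eta = 3.06.
exp(-eta) = exp(-3.06) = 0.046888.
mu = 1/(1+0.046888) = 0.9552

0.9552


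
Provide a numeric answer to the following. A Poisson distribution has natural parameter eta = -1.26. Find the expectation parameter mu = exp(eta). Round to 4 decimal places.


Expectation parameter for Poisson exponential family:
mu = exp(eta).
eta = -1.26.
mu = exp(-1.26) = 0.2837

0.2837


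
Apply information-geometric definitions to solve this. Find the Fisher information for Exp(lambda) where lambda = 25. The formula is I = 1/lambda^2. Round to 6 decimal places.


Fisher information for exponential: I(lambda) = 1/lambda^2.
lambda = 25, lambda^2 = 625.
I = 1/625 = 0.001600

0.001600


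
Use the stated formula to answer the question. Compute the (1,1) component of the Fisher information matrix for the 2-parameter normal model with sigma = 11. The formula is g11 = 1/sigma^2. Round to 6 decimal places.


For the 2-parameter normal family, the Fisher metric has:
  g11 = 1/sigma^2, g22 = 2/sigma^2.
sigma = 11, sigma^2 = 121.
g11 = 0.008264

0.008264


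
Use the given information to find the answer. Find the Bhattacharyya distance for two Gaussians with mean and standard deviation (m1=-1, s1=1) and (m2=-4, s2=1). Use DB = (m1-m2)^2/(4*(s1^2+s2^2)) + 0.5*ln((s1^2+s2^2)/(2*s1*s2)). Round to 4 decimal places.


Bhattacharyya distance between two Gaussians:
DB = (m1-m2)^2/(4*(s1^2+s2^2)) + (1/2)*ln((s1^2+s2^2)/(2*s1*s2)).
(m1-m2)^2 = (3)^2 = 9.
s1^2+s2^2 = 1 + 1 = 2.
term1 = 9/8 = 1.125.
term2 = 0.5*ln(2/2.0) = 0.0.
DB = 1.125 + 0.0 = 1.1250

1.1250


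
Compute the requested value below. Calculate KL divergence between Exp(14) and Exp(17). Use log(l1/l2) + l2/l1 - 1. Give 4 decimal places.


KL divergence for exponential family:
KL = log(l1/l2) + l2/l1 - 1.
log(14/17) = -0.194156.
17/14 = 1.214286.
KL = -0.194156 + 1.214286 - 1 = 0.0201

0.0201


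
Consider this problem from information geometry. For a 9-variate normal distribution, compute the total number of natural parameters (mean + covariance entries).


Exponential family dimension calculation:
For 9-dim MVN: mean has 9 params, covariance has 9*10/2 = 45 unique entries.
Total dim = 9 + 45 = 54.

54


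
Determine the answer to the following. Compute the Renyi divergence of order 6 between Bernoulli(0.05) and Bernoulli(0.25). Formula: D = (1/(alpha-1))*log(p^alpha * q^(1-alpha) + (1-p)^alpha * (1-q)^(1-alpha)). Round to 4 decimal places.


Renyi divergence of order alpha between Bernoulli distributions:
D = (1/(alpha-1))*log(p^alpha * q^(1-alpha) + (1-p)^alpha * (1-q)^(1-alpha)).
alpha = 6, p = 0.05, q = 0.25.
p^alpha * q^(1-alpha) = 0.05^6 * 0.25^-5 = 1.6e-05.
(1-p)^alpha * (1-q)^(1-alpha) = 0.95^6 * 0.75^-5 = 3.097671.
sum = 1.6e-05 + 3.097671 = 3.097687.
D = (1/5)*log(3.097687) = 0.2261

0.2261


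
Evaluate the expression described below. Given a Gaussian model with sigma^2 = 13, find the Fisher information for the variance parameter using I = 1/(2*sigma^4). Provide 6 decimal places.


Fisher information for variance: I(sigma^2) = 1/(2*sigma^4).
sigma^2 = 13, so sigma^4 = 169.
I = 1/(2*169) = 1/338 = 0.002959

0.002959


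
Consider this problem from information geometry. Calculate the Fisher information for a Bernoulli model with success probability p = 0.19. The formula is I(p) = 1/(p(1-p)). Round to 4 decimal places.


For Bernoulli(p), Fisher information is I(p) = 1/(p*(1-p)).
p = 0.19, 1-p = 0.81.
p*(1-p) = 0.1539.
I(p) = 1/0.1539 = 6.4977

6.4977


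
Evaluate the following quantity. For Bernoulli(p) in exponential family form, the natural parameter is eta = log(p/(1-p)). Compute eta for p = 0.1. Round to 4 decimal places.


Natural parameter for Bernoulli: eta = log(p/(1-p)).
p = 0.1, 1-p = 0.9.
p/(1-p) = 0.111111.
eta = log(0.111111) = -2.1972

-2.1972


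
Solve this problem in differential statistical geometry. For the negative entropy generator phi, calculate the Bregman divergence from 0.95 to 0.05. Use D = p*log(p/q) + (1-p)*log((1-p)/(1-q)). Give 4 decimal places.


Bregman divergence with negative entropy generator:
D = p*log(p/q) + (1-p)*log((1-p)/(1-q)).
p = 0.95, q = 0.05.
p*log(p/q) = 0.95*log(0.95/0.05) = 2.797217.
(1-p)*log((1-p)/(1-q)) = 0.05*log(0.05/0.95) = -0.147222.
D = 2.797217 + -0.147222 = 2.6500

2.6500


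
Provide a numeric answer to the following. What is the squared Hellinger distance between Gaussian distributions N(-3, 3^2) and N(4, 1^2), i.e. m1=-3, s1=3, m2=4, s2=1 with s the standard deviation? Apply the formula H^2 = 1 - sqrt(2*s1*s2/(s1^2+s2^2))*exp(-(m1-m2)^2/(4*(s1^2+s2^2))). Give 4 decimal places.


Squared Hellinger distance for Gaussians:
H^2 = 1 - sqrt(2*s1*s2/(s1^2+s2^2)) * exp(-(m1-m2)^2/(4*(s1^2+s2^2))).
s1^2 = 9, s2^2 = 1, s1^2+s2^2 = 10.
sqrt(2*3*1/(10)) = 0.774597.
(m1-m2)^2 = (-7)^2 = 49.
exp(-49/(4*10)) = exp(-1.225) = 0.293758.
H^2 = 1 - 0.774597*0.293758 = 0.7725

0.7725


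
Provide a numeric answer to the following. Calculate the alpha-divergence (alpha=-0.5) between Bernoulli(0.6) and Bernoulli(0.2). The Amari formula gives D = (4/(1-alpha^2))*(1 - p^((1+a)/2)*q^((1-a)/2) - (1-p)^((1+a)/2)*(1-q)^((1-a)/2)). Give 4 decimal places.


Amari alpha-divergence:
D = (4/(1-alpha^2))*(1 - p^((1+a)/2)*q^((1-a)/2) - (1-p)^((1+a)/2)*(1-q)^((1-a)/2)).
alpha = -0.5, p = 0.6, q = 0.2.
e1 = (1+alpha)/2 = 0.25, e2 = (1-alpha)/2 = 0.75.
t1 = p^e1 * q^e2 = 0.6^0.25 * 0.2^0.75 = 0.263215.
t2 = (1-p)^e1 * (1-q)^e2 = 0.4^0.25 * 0.8^0.75 = 0.672717.
4/(1-alpha^2) = 5.333333.
D = 5.333333*(1 - 0.263215 - 0.672717) = 0.3417

0.3417


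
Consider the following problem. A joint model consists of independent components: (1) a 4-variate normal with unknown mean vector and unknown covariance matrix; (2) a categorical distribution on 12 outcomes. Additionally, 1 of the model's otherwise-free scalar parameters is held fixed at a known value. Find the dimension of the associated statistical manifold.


The dimension of a statistical manifold equals the number of free
(independent) real parameters of the model. For a product of independent
blocks the parameter counts add.
- 4-variate normal: 4 (mean) + 4*5/2 = 10 (symmetric covariance) = 14.
- categorical on 12 outcomes (probabilities sum to 1): 12-1 = 11.
Total = 14 + 11 = 25.
1 parameter(s) fixed at known values: 25 - 1 = 24.
Dimension = 24

24


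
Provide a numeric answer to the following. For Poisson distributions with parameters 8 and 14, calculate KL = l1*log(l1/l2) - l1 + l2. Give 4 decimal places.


KL divergence for Poisson:
KL = l1*log(l1/l2) - l1 + l2.
l1 = 8, l2 = 14.
log(8/14) = -0.559616.
l1*log(l1/l2) = 8 * -0.559616 = -4.476926.
KL = -4.476926 - 8 + 14 = 1.5231

1.5231


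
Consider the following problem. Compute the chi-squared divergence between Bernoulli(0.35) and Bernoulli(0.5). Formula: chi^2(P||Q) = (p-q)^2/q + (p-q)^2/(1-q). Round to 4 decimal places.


Chi-squared divergence between Bernoulli distributions:
chi^2 = (p-q)^2/q + (p-q)^2/(1-q).
p = 0.35, q = 0.5, p-q = -0.15.
(p-q)^2 = 0.0225.
term1 = 0.0225/0.5 = 0.045.
term2 = 0.0225/0.5 = 0.045.
chi^2 = 0.045 + 0.045 = 0.0900

0.0900


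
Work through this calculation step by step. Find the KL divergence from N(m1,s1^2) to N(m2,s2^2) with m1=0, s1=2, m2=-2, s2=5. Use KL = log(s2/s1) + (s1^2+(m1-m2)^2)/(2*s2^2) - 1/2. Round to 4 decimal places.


KL divergence between normal distributions:
KL = log(s2/s1) + (s1^2 + (m1-m2)^2)/(2*s2^2) - 1/2.
log(5/2) = 0.916291.
(2^2 + (0--2)^2)/(2*5^2) = (4 + 4)/50 = 0.16.
KL = 0.916291 + 0.16 - 0.5 = 0.5763

0.5763


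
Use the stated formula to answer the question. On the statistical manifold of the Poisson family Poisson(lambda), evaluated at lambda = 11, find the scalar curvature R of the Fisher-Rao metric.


This family has a single free parameter, so its statistical manifold
is 1-dimensional. The Riemann curvature tensor of any 1-dimensional
Riemannian manifold vanishes identically, so R = 0.

0


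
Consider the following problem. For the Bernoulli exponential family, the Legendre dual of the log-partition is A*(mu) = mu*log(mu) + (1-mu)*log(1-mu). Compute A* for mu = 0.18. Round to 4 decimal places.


Legendre transform for Bernoulli:
A*(mu) = mu*log(mu) + (1-mu)*log(1-mu).
mu = 0.18, 1-mu = 0.82.
mu*log(mu) = 0.18*log(0.18) = -0.308664.
(1-mu)*log(1-mu) = 0.82*log(0.82) = -0.16273.
A* = -0.308664 + -0.16273 = -0.4714

-0.4714


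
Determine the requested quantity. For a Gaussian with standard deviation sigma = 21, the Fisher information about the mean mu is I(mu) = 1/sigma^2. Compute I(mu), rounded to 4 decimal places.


The Fisher information for the mean of a normal distribution is I(mu) = 1/sigma^2.
sigma = 21, so sigma^2 = 441.
I(mu) = 1/441 = 0.0023

0.0023


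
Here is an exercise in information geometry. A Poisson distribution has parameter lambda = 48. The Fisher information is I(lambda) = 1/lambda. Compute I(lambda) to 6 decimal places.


Fisher information for Poisson: I(lambda) = 1/lambda.
lambda = 48.
I(lambda) = 1/48 = 0.020833

0.020833


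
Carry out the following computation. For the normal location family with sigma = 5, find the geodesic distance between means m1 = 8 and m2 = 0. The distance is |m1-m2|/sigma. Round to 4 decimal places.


On the fixed-variance normal subfamily, geodesic distance = |m1-m2|/sigma.
|8 - 0| = 8.
sigma = 5.
d = 8/5 = 1.6000

1.6000


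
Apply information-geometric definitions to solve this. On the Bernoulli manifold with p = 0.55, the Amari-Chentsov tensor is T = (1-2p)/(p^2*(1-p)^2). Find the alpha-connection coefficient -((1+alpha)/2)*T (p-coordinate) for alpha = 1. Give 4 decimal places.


Skewness (Amari-Chentsov) tensor: T = (1-2p)/(p^2*(1-p)^2).
p = 0.55, 1-2p = -0.1, p^2 = 0.3025, (1-p)^2 = 0.2025.
T = -0.1/(0.3025 * 0.2025) = -1.632486.
In the p-coordinate, Gamma^(alpha) = Gamma^(0) - (alpha/2)*T with Gamma^(0) = (1/2)*g'(p) = -T/2,
so Gamma^(alpha) = -((1+alpha)/2)*T.
alpha = 1, -(1+alpha)/2 = -1.0.
Gamma = -1.0 * -1.632486 = 1.6325

1.6325


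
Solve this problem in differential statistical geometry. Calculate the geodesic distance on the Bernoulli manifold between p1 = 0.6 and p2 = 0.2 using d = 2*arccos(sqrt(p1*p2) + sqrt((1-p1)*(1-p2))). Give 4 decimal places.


Geodesic distance on Bernoulli manifold:
d(p1,p2) = 2*arccos(sqrt(p1*p2) + sqrt((1-p1)*(1-p2))).
sqrt(p1*p2) = sqrt(0.6*0.2) = 0.34641.
sqrt((1-p1)*(1-p2)) = sqrt(0.4*0.8) = 0.565685.
arg = 0.34641 + 0.565685 = 0.912096.
d = 2*arccos(0.912096) = 0.8449

0.8449


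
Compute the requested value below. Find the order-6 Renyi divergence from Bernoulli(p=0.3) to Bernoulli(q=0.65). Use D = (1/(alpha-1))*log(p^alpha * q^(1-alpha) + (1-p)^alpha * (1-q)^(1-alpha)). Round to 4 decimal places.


Renyi divergence of order alpha between Bernoulli distributions:
D = (1/(alpha-1))*log(p^alpha * q^(1-alpha) + (1-p)^alpha * (1-q)^(1-alpha)).
alpha = 6, p = 0.3, q = 0.65.
p^alpha * q^(1-alpha) = 0.3^6 * 0.65^-5 = 0.006283.
(1-p)^alpha * (1-q)^(1-alpha) = 0.7^6 * 0.35^-5 = 22.4.
sum = 0.006283 + 22.4 = 22.406283.
D = (1/5)*log(22.406283) = 0.6219

0.6219


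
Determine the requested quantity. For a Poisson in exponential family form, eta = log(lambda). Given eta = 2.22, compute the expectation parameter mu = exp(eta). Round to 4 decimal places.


Expectation parameter for Poisson exponential family:
mu = exp(eta).
eta = 2.22.
mu = exp(2.22) = 9.2073

9.2073


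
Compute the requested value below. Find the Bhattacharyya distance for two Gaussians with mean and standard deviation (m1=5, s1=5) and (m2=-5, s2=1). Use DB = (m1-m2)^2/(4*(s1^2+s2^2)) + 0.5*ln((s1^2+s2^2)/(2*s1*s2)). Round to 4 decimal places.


Bhattacharyya distance between two Gaussians:
DB = (m1-m2)^2/(4*(s1^2+s2^2)) + (1/2)*ln((s1^2+s2^2)/(2*s1*s2)).
(m1-m2)^2 = (10)^2 = 100.
s1^2+s2^2 = 25 + 1 = 26.
term1 = 100/104 = 0.961538.
term2 = 0.5*ln(26/10.0) = 0.477756.
DB = 0.961538 + 0.477756 = 1.4393

1.4393


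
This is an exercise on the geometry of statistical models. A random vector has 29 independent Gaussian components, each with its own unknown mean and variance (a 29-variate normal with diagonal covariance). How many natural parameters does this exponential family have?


Exponential family dimension calculation:
Each univariate normal has two natural parameters (mu/sigma^2 and -1/(2 sigma^2)).
With 29 independent components, dim = 2 * 29 = 58.

58


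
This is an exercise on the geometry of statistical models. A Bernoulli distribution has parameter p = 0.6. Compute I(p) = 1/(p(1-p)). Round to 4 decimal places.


For Bernoulli(p), Fisher information is I(p) = 1/(p*(1-p)).
p = 0.6, 1-p = 0.4.
p*(1-p) = 0.24.
I(p) = 1/0.24 = 4.1667

4.1667


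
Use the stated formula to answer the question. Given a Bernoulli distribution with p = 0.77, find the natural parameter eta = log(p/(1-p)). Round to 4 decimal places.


Natural parameter for Bernoulli: eta = log(p/(1-p)).
p = 0.77, 1-p = 0.23.
p/(1-p) = 3.347826.
eta = log(3.347826) = 1.2083

1.2083


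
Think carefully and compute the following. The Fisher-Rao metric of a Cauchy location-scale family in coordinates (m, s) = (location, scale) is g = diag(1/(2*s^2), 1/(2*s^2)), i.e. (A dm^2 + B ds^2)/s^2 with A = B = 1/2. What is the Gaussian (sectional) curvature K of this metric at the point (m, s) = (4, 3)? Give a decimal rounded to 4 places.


The metric has the form g = (A dm^2 + B ds^2)/s^2 with A = 1/2, B = 1/2.
Substitute u = sqrt(A/B)*m: g = B*(du^2 + ds^2)/s^2, i.e. B times the
Poincare upper half-plane metric, which has constant Gaussian curvature -1.
Scaling a 2D metric by a constant c divides the Gaussian curvature by c,
so K = -1/B = -1/(1/2) = -2.0000 everywhere (the point (m, s) = (4, 3) is irrelevant:
the curvature is constant).
The requested Gaussian curvature is K = -2.0000.

-2.0000


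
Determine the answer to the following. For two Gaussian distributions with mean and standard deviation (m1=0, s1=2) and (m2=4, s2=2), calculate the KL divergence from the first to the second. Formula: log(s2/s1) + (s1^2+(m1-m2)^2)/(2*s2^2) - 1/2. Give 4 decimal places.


KL divergence between normal distributions:
KL = log(s2/s1) + (s1^2 + (m1-m2)^2)/(2*s2^2) - 1/2.
log(2/2) = 0.0.
(2^2 + (0-4)^2)/(2*2^2) = (4 + 16)/8 = 2.5.
KL = 0.0 + 2.5 - 0.5 = 2.0000

2.0000


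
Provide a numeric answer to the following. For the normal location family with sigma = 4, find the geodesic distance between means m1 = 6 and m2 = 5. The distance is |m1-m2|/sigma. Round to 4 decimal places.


On the fixed-variance normal subfamily, geodesic distance = |m1-m2|/sigma.
|6 - 5| = 1.
sigma = 4.
d = 1/4 = 0.2500

0.2500


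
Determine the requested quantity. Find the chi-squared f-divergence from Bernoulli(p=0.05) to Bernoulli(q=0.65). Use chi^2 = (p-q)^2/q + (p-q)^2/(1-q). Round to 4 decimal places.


Chi-squared divergence between Bernoulli distributions:
chi^2 = (p-q)^2/q + (p-q)^2/(1-q).
p = 0.05, q = 0.65, p-q = -0.6.
(p-q)^2 = 0.36.
term1 = 0.36/0.65 = 0.553846.
term2 = 0.36/0.35 = 1.028571.
chi^2 = 0.553846 + 1.028571 = 1.5824

1.5824


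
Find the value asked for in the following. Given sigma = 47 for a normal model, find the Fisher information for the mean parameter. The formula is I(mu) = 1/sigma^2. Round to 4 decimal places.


The Fisher information for the mean of a normal distribution is I(mu) = 1/sigma^2.
sigma = 47, so sigma^2 = 2209.
I(mu) = 1/2209 = 0.0005

0.0005


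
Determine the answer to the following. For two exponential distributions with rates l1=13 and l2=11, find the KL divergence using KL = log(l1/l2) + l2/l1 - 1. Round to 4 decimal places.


KL divergence for exponential family:
KL = log(l1/l2) + l2/l1 - 1.
log(13/11) = 0.167054.
11/13 = 0.846154.
KL = 0.167054 + 0.846154 - 1 = 0.0132

0.0132


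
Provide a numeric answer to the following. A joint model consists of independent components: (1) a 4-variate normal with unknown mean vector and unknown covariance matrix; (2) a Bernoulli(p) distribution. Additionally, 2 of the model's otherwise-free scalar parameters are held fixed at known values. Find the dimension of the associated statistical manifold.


The dimension of a statistical manifold equals the number of free
(independent) real parameters of the model. For a product of independent
blocks the parameter counts add.
- 4-variate normal: 4 (mean) + 4*5/2 = 10 (symmetric covariance) = 14.
- Bernoulli (p): 1.
Total = 14 + 1 = 15.
2 parameter(s) fixed at known values: 15 - 2 = 13.
Dimension = 13

13


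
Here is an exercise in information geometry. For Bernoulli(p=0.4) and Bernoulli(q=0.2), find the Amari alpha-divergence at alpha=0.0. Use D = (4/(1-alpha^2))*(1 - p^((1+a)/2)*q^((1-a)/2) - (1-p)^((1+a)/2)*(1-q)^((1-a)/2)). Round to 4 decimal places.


Amari alpha-divergence:
D = (4/(1-alpha^2))*(1 - p^((1+a)/2)*q^((1-a)/2) - (1-p)^((1+a)/2)*(1-q)^((1-a)/2)).
alpha = 0.0, p = 0.4, q = 0.2.
e1 = (1+alpha)/2 = 0.5, e2 = (1-alpha)/2 = 0.5.
t1 = p^e1 * q^e2 = 0.4^0.5 * 0.2^0.5 = 0.282843.
t2 = (1-p)^e1 * (1-q)^e2 = 0.6^0.5 * 0.8^0.5 = 0.69282.
4/(1-alpha^2) = 4.0.
D = 4.0*(1 - 0.282843 - 0.69282) = 0.0973

0.0973


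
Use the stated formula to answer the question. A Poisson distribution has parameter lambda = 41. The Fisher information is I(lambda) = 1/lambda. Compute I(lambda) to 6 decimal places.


Fisher information for Poisson: I(lambda) = 1/lambda.
lambda = 41.
I(lambda) = 1/41 = 0.024390

0.024390


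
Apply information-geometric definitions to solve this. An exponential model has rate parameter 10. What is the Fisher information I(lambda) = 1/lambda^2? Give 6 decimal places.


Fisher information for exponential: I(lambda) = 1/lambda^2.
lambda = 10, lambda^2 = 100.
I = 1/100 = 0.010000

0.010000


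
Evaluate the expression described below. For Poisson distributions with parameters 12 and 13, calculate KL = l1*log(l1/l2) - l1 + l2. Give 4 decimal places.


KL divergence for Poisson:
KL = l1*log(l1/l2) - l1 + l2.
l1 = 12, l2 = 13.
log(12/13) = -0.080043.
l1*log(l1/l2) = 12 * -0.080043 = -0.960512.
KL = -0.960512 - 12 + 13 = 0.0395

0.0395


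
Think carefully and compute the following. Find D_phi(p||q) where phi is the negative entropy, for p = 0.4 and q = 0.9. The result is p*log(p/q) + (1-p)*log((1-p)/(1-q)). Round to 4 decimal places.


Bregman divergence with negative entropy generator:
D = p*log(p/q) + (1-p)*log((1-p)/(1-q)).
p = 0.4, q = 0.9.
p*log(p/q) = 0.4*log(0.4/0.9) = -0.324372.
(1-p)*log((1-p)/(1-q)) = 0.6*log(0.6/0.1) = 1.075056.
D = -0.324372 + 1.075056 = 0.7507

0.7507


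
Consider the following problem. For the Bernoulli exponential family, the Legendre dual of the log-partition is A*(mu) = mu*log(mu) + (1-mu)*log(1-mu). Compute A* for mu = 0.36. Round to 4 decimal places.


Legendre transform for Bernoulli:
A*(mu) = mu*log(mu) + (1-mu)*log(1-mu).
mu = 0.36, 1-mu = 0.64.
mu*log(mu) = 0.36*log(0.36) = -0.367794.
(1-mu)*log(1-mu) = 0.64*log(0.64) = -0.285624.
A* = -0.367794 + -0.285624 = -0.6534

-0.6534


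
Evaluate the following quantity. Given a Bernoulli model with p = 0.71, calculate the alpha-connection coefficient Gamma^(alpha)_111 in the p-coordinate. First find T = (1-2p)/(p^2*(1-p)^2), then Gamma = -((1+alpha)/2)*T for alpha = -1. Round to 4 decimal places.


Skewness (Amari-Chentsov) tensor: T = (1-2p)/(p^2*(1-p)^2).
p = 0.71, 1-2p = -0.42, p^2 = 0.5041, (1-p)^2 = 0.0841.
T = -0.42/(0.5041 * 0.0841) = -9.906873.
In the p-coordinate, Gamma^(alpha) = Gamma^(0) - (alpha/2)*T with Gamma^(0) = (1/2)*g'(p) = -T/2,
so Gamma^(alpha) = -((1+alpha)/2)*T.
alpha = -1, -(1+alpha)/2 = 0.0.
Gamma = 0.0 * -9.906873 = 0.0000

0.0000


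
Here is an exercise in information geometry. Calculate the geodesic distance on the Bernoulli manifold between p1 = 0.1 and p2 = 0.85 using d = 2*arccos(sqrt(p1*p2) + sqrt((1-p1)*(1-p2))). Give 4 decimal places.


Geodesic distance on Bernoulli manifold:
d(p1,p2) = 2*arccos(sqrt(p1*p2) + sqrt((1-p1)*(1-p2))).
sqrt(p1*p2) = sqrt(0.1*0.85) = 0.291548.
sqrt((1-p1)*(1-p2)) = sqrt(0.9*0.15) = 0.367423.
arg = 0.291548 + 0.367423 = 0.658971.
d = 2*arccos(0.658971) = 1.7027

1.7027


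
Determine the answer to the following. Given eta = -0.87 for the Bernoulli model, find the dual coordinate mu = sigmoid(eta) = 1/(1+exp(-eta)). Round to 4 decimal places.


Dual coordinate (expectation parameter) for Bernoulli:
mu = 1/(1+exp(-eta)).
eta = -0.87.
exp(-eta) = exp(0.87) = 2.386911.
mu = 1/(1+2.386911) = 0.2953

0.2953


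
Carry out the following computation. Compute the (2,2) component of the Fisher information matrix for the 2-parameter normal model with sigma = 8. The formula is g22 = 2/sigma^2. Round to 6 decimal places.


For the 2-parameter normal family, the Fisher metric has:
  g11 = 1/sigma^2, g22 = 2/sigma^2.
sigma = 8, sigma^2 = 64.
g22 = 0.031250

0.031250


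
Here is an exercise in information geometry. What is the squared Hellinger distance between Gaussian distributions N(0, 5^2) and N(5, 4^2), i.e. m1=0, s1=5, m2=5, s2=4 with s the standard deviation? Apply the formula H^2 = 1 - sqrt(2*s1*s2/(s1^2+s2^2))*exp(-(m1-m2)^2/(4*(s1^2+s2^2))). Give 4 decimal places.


Squared Hellinger distance for Gaussians:
H^2 = 1 - sqrt(2*s1*s2/(s1^2+s2^2)) * exp(-(m1-m2)^2/(4*(s1^2+s2^2))).
s1^2 = 25, s2^2 = 16, s1^2+s2^2 = 41.
sqrt(2*5*4/(41)) = 0.98773.
(m1-m2)^2 = (-5)^2 = 25.
exp(-25/(4*41)) = exp(-0.152439) = 0.858611.
H^2 = 1 - 0.98773*0.858611 = 0.1519

0.1519


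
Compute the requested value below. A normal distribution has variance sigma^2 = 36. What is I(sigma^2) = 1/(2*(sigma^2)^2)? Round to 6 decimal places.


Fisher information for variance: I(sigma^2) = 1/(2*sigma^4).
sigma^2 = 36, so sigma^4 = 1296.
I = 1/(2*1296) = 1/2592 = 0.000386

0.000386


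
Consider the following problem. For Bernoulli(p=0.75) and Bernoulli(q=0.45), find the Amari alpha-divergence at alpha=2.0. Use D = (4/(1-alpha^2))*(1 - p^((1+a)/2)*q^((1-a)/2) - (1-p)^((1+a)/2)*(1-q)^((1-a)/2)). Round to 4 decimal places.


Amari alpha-divergence:
D = (4/(1-alpha^2))*(1 - p^((1+a)/2)*q^((1-a)/2) - (1-p)^((1+a)/2)*(1-q)^((1-a)/2)).
alpha = 2.0, p = 0.75, q = 0.45.
e1 = (1+alpha)/2 = 1.5, e2 = (1-alpha)/2 = -0.5.
t1 = p^e1 * q^e2 = 0.75^1.5 * 0.45^-0.5 = 0.968246.
t2 = (1-p)^e1 * (1-q)^e2 = 0.25^1.5 * 0.55^-0.5 = 0.16855.
4/(1-alpha^2) = -1.333333.
D = -1.333333*(1 - 0.968246 - 0.16855) = 0.1824

0.1824


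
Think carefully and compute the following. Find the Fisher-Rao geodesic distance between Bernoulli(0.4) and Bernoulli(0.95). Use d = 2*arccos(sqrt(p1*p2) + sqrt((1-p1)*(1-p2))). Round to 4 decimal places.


Geodesic distance on Bernoulli manifold:
d(p1,p2) = 2*arccos(sqrt(p1*p2) + sqrt((1-p1)*(1-p2))).
sqrt(p1*p2) = sqrt(0.4*0.95) = 0.616441.
sqrt((1-p1)*(1-p2)) = sqrt(0.6*0.05) = 0.173205.
arg = 0.616441 + 0.173205 = 0.789646.
d = 2*arccos(0.789646) = 1.3211

1.3211


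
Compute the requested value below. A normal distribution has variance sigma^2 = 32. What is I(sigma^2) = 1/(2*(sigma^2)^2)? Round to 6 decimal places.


Fisher information for variance: I(sigma^2) = 1/(2*sigma^4).
sigma^2 = 32, so sigma^4 = 1024.
I = 1/(2*1024) = 1/2048 = 0.000488

0.000488


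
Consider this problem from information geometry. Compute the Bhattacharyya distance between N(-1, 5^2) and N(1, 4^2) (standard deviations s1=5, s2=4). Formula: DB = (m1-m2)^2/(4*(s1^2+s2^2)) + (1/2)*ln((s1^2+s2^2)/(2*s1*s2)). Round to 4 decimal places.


Bhattacharyya distance between two Gaussians:
DB = (m1-m2)^2/(4*(s1^2+s2^2)) + (1/2)*ln((s1^2+s2^2)/(2*s1*s2)).
(m1-m2)^2 = (-2)^2 = 4.
s1^2+s2^2 = 25 + 16 = 41.
term1 = 4/164 = 0.02439.
term2 = 0.5*ln(41/40.0) = 0.012346.
DB = 0.02439 + 0.012346 = 0.0367

0.0367


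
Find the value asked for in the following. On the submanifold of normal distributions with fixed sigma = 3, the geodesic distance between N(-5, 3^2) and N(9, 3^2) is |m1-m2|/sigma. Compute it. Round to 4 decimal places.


On the fixed-variance normal subfamily, geodesic distance = |m1-m2|/sigma.
|-5 - 9| = 14.
sigma = 3.
d = 14/3 = 4.6667

4.6667


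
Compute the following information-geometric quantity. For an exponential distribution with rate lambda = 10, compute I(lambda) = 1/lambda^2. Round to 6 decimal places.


Fisher information for exponential: I(lambda) = 1/lambda^2.
lambda = 10, lambda^2 = 100.
I = 1/100 = 0.010000

0.010000


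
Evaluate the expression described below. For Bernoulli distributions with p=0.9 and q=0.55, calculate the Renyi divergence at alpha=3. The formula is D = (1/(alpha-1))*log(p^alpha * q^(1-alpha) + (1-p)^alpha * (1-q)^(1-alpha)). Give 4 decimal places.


Renyi divergence of order alpha between Bernoulli distributions:
D = (1/(alpha-1))*log(p^alpha * q^(1-alpha) + (1-p)^alpha * (1-q)^(1-alpha)).
alpha = 3, p = 0.9, q = 0.55.
p^alpha * q^(1-alpha) = 0.9^3 * 0.55^-2 = 2.409917.
(1-p)^alpha * (1-q)^(1-alpha) = 0.1^3 * 0.45^-2 = 0.004938.
sum = 2.409917 + 0.004938 = 2.414856.
D = (1/2)*log(2.414856) = 0.4408

0.4408


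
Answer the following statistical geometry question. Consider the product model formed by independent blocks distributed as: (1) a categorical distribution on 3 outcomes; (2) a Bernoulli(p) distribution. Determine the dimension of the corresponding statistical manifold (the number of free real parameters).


The dimension of a statistical manifold equals the number of free
(independent) real parameters of the model. For a product of independent
blocks the parameter counts add.
- categorical on 3 outcomes (probabilities sum to 1): 3-1 = 2.
- Bernoulli (p): 1.
Total = 2 + 1 = 3.
Dimension = 3

3


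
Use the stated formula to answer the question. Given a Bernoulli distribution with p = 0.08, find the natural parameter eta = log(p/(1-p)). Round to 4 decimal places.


Natural parameter for Bernoulli: eta = log(p/(1-p)).
p = 0.08, 1-p = 0.92.
p/(1-p) = 0.086957.
eta = log(0.086957) = -2.4423

-2.4423


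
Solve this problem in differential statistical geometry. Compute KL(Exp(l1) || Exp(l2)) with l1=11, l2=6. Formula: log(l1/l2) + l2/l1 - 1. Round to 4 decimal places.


KL divergence for exponential family:
KL = log(l1/l2) + l2/l1 - 1.
log(11/6) = 0.606136.
6/11 = 0.545455.
KL = 0.606136 + 0.545455 - 1 = 0.1516

0.1516


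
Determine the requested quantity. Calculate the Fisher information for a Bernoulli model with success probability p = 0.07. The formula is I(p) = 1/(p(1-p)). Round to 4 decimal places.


For Bernoulli(p), Fisher information is I(p) = 1/(p*(1-p)).
p = 0.07, 1-p = 0.93.
p*(1-p) = 0.0651.
I(p) = 1/0.0651 = 15.3610

15.3610


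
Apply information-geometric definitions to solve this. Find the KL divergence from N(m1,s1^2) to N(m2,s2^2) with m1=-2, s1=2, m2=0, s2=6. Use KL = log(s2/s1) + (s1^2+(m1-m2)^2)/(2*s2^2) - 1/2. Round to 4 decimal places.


KL divergence between normal distributions:
KL = log(s2/s1) + (s1^2 + (m1-m2)^2)/(2*s2^2) - 1/2.
log(6/2) = 1.098612.
(2^2 + (-2-0)^2)/(2*6^2) = (4 + 4)/72 = 0.111111.
KL = 1.098612 + 0.111111 - 0.5 = 0.7097

0.7097


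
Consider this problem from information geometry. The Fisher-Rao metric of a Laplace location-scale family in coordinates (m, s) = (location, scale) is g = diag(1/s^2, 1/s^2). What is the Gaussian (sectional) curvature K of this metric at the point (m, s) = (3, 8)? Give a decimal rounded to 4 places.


The metric has the form g = (A dm^2 + B ds^2)/s^2 with A = 1, B = 1.
Substitute u = sqrt(A/B)*m: g = B*(du^2 + ds^2)/s^2, i.e. B times the
Poincare upper half-plane metric, which has constant Gaussian curvature -1.
Scaling a 2D metric by a constant c divides the Gaussian curvature by c,
so K = -1/B = -1/(1) = -1.0000 everywhere (the point (m, s) = (3, 8) is irrelevant:
the curvature is constant).
The requested Gaussian curvature is K = -1.0000.

-1.0000


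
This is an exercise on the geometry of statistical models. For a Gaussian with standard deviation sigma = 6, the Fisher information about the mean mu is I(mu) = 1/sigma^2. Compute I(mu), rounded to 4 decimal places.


The Fisher information for the mean of a normal distribution is I(mu) = 1/sigma^2.
sigma = 6, so sigma^2 = 36.
I(mu) = 1/36 = 0.0278

0.0278


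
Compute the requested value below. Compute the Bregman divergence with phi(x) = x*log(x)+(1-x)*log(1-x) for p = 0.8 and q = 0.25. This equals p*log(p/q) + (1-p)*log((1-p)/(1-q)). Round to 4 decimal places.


Bregman divergence with negative entropy generator:
D = p*log(p/q) + (1-p)*log((1-p)/(1-q)).
p = 0.8, q = 0.25.
p*log(p/q) = 0.8*log(0.8/0.25) = 0.930521.
(1-p)*log((1-p)/(1-q)) = 0.2*log(0.2/0.75) = -0.264351.
D = 0.930521 + -0.264351 = 0.6662

0.6662


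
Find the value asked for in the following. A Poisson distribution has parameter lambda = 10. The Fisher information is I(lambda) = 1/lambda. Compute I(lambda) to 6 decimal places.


Fisher information for Poisson: I(lambda) = 1/lambda.
lambda = 10.
I(lambda) = 1/10 = 0.100000

0.100000


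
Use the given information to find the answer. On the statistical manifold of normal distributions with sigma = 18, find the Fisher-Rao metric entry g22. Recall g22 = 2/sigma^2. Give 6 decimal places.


For the 2-parameter normal family, the Fisher metric has:
  g11 = 1/sigma^2, g22 = 2/sigma^2.
sigma = 18, sigma^2 = 324.
g22 = 0.006173

0.006173


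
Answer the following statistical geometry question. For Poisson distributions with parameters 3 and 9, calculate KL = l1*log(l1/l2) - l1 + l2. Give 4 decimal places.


KL divergence for Poisson:
KL = l1*log(l1/l2) - l1 + l2.
l1 = 3, l2 = 9.
log(3/9) = -1.098612.
l1*log(l1/l2) = 3 * -1.098612 = -3.295837.
KL = -3.295837 - 3 + 9 = 2.7042

2.7042
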